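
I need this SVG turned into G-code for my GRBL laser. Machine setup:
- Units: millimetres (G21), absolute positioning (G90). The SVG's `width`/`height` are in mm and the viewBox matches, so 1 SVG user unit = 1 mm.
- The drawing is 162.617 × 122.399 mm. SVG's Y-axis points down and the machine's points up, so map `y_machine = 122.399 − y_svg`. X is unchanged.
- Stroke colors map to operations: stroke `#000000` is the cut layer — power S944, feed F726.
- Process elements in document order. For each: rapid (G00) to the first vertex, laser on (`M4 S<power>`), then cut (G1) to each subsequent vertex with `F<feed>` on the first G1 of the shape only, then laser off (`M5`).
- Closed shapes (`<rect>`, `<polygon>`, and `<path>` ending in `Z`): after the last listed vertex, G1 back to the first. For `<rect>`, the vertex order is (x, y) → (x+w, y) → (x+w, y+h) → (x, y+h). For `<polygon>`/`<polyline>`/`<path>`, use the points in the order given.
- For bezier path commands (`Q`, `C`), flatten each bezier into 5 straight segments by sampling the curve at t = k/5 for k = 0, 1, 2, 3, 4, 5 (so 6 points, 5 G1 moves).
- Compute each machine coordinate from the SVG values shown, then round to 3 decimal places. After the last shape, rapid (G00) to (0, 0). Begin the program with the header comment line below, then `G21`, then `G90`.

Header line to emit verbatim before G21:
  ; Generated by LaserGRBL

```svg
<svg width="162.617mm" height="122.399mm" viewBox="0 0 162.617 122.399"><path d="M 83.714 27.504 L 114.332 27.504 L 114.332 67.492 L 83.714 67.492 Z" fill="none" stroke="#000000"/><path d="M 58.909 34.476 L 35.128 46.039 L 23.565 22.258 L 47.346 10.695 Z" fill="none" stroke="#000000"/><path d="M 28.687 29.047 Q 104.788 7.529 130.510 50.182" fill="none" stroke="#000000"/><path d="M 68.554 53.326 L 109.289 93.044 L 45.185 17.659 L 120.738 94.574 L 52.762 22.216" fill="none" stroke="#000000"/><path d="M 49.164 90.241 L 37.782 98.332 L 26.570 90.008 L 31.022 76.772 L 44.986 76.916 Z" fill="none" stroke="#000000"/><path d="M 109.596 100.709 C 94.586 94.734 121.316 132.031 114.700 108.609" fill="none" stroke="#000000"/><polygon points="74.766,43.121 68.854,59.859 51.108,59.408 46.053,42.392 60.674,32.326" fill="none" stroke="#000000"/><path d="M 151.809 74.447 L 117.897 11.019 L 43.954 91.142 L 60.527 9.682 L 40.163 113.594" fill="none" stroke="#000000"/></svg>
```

viewBox `0 0 162.617 122.399` with mm width/height → 1 unit = 1 mm. Flip: y_m = 122.399 − y_svg.

**Shape 1** — `<path>` rectangle, stroke `#000000` → cut (S944, F726). Machine vertices: (83.714,94.895) → (114.332,94.895) → (114.332,54.907) → (83.714,54.907) → (83.714,94.895). Closed: final G1 returns to the first vertex.

**Shape 2** — `<path>` regular polygon, stroke `#000000` → cut (S944, F726). Machine vertices: (58.909,87.923) → (35.128,76.360) → (23.565,100.141) → (47.346,111.704) → (58.909,87.923). Closed: final G1 returns to the first vertex.

**Shape 3** — `<path>` quadratic bezier, stroke `#000000` → cut (S944, F726). Control points (SVG): P0=(28.687,29.047), P1=(104.788,7.529), P2=(130.510,50.182); sampled at t=k/5. Machine vertices: (28.687,93.352) → (57.112,99.392) → (81.507,100.299) → (101.872,96.072) → (118.206,86.711) → (130.510,72.217). Open path.

**Shape 4** — `<path>` open polyline, stroke `#000000` → cut (S944, F726). Machine vertices: (68.554,69.073) → (109.289,29.355) → (45.185,104.740) → (120.738,27.825) → (52.762,100.183). Open path.

**Shape 5** — `<path>` regular polygon, stroke `#000000` → cut (S944, F726). Machine vertices: (49.164,32.158) → (37.782,24.067) → (26.570,32.391) → (31.022,45.627) → (44.986,45.483) → (49.164,32.158). Closed: final G1 returns to the first vertex.

**Shape 6** — `<path>` cubic bezier, stroke `#000000` → cut (S944, F726). Control points (SVG): P0=(109.596,100.709), P1=(94.586,94.734), P2=(121.316,132.031), P3=(114.700,108.609); sampled at t=k/5. Machine vertices: (109.596,21.690) → (104.998,20.914) → (106.814,14.745) → (111.439,8.173) → (115.269,6.191) → (114.700,13.790). Open path.

**Shape 7** — `<polygon>` regular polygon, stroke `#000000` → cut (S944, F726). Machine vertices: (74.766,79.278) → (68.854,62.540) → (51.108,62.991) → (46.053,80.007) → (60.674,90.073) → (74.766,79.278). Closed: final G1 returns to the first vertex.

**Shape 8** — `<path>` open polyline, stroke `#000000` → cut (S944, F726). Machine vertices: (151.809,47.952) → (117.897,111.380) → (43.954,31.257) → (60.527,112.717) → (40.163,8.805). Open path.

; Generated by LaserGRBL
G21
G90
G00 X83.714 Y94.895
M4 S944
G1 X114.332 Y94.895 F726
G1 X114.332 Y54.907
G1 X83.714 Y54.907
G1 X83.714 Y94.895
M5
G00 X58.909 Y87.923
M4 S944
G1 X35.128 Y76.360 F726
G1 X23.565 Y100.141
G1 X47.346 Y111.704
G1 X58.909 Y87.923
M5
G00 X28.687 Y93.352
M4 S944
G1 X57.112 Y99.392 F726
G1 X81.507 Y100.299
G1 X101.872 Y96.072
G1 X118.206 Y86.711
G1 X130.510 Y72.217
M5
G00 X68.554 Y69.073
M4 S944
G1 X109.289 Y29.355 F726
G1 X45.185 Y104.740
G1 X120.738 Y27.825
G1 X52.762 Y100.183
M5
G00 X49.164 Y32.158
M4 S944
G1 X37.782 Y24.067 F726
G1 X26.570 Y32.391
G1 X31.022 Y45.627
G1 X44.986 Y45.483
G1 X49.164 Y32.158
M5
G00 X109.596 Y21.690
M4 S944
G1 X104.998 Y20.914 F726
G1 X106.814 Y14.745
G1 X111.439 Y8.173
G1 X115.269 Y6.191
G1 X114.700 Y13.790
M5
G00 X74.766 Y79.278
M4 S944
G1 X68.854 Y62.540 F726
G1 X51.108 Y62.991
G1 X46.053 Y80.007
G1 X60.674 Y90.073
G1 X74.766 Y79.278
M5
G00 X151.809 Y47.952
M4 S944
G1 X117.897 Y111.380 F726
G1 X43.954 Y31.257
G1 X60.527 Y112.717
G1 X40.163 Y8.805
M5
G00 X0.000 Y0.000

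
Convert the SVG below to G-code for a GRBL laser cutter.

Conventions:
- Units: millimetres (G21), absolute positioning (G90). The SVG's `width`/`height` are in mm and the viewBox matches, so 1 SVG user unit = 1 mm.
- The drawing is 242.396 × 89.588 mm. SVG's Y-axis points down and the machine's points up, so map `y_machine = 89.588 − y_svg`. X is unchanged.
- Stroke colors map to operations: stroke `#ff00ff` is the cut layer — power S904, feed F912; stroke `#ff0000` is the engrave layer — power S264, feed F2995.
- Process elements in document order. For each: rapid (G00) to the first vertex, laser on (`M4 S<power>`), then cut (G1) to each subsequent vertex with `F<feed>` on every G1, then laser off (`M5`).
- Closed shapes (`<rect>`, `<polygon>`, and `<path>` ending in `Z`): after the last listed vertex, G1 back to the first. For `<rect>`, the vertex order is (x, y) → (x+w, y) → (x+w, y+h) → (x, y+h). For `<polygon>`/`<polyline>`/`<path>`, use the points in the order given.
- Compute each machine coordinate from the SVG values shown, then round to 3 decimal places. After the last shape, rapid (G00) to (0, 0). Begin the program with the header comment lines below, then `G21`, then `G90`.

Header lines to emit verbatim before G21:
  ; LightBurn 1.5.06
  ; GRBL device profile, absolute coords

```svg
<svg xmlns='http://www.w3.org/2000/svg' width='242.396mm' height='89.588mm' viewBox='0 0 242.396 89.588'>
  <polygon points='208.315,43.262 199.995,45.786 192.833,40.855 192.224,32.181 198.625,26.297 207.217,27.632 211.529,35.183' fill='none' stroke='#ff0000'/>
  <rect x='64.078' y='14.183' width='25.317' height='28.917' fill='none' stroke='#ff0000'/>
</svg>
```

; LightBurn 1.5.06
; GRBL device profile, absolute coords
G21
G90
G00 X208.315 Y46.326
M4 S264
G1 X199.995 Y43.802 F2995
G1 X192.833 Y48.733 F2995
G1 X192.224 Y57.407 F2995
G1 X198.625 Y63.291 F2995
G1 X207.217 Y61.956 F2995
G1 X211.529 Y54.405 F2995
G1 X208.315 Y46.326 F2995
M5
G00 X64.078 Y75.405
M4 S264
G1 X89.395 Y75.405 F2995
G1 X89.395 Y46.488 F2995
G1 X64.078 Y46.488 F2995
G1 X64.078 Y75.405 F2995
M5
G00 X0.000 Y0.000

viewBox `0 0 242.396 89.588` with mm width/height → 1 unit = 1 mm. Flip: y_m = 89.588 − y_svg.

**Shape 1** — `<polygon>` regular polygon, stroke `#ff0000` → engrave (S264, F2995). Machine vertices: (208.315,46.326) → (199.995,43.802) → (192.833,48.733) → (192.224,57.407) → (198.625,63.291) → (207.217,61.956) → (211.529,54.405) → (208.315,46.326). Closed: final G1 returns to the first vertex.

**Shape 2** — `<rect>` rectangle, stroke `#ff0000` → engrave (S264, F2995). Machine vertices: (64.078,75.405) → (89.395,75.405) → (89.395,46.488) → (64.078,46.488) → (64.078,75.405). Closed: final G1 returns to the first vertex.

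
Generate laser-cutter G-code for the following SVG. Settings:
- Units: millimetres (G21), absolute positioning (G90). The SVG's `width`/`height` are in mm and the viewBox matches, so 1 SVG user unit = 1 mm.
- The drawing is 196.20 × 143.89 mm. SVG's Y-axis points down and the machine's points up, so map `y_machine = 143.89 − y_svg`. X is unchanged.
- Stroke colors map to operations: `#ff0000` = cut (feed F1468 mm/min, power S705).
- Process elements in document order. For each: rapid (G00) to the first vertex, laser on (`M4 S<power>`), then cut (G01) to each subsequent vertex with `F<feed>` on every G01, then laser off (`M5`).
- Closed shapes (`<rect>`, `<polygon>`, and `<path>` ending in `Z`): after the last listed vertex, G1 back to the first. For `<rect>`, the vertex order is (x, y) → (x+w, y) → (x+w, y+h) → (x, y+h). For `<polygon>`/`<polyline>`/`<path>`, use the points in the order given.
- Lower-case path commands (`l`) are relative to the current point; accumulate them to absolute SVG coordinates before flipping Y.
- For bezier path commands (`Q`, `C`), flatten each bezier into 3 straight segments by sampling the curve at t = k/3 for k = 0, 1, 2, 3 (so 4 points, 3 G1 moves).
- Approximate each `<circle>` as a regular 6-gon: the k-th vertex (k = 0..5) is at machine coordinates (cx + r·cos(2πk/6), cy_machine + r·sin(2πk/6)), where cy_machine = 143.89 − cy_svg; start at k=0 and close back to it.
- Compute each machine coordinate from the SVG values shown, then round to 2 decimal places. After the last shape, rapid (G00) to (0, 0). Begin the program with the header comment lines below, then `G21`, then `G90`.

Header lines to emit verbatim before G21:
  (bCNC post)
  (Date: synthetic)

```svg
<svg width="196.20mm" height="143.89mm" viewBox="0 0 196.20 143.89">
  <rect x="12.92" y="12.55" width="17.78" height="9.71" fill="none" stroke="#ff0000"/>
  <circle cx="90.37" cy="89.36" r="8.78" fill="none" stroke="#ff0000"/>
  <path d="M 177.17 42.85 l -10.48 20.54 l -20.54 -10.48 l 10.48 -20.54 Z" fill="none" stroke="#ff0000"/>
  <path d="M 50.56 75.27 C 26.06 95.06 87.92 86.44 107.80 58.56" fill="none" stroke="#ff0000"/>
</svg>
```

Since the viewBox matches the mm dimensions, user units are millimetres directly. The only transform is the Y-flip y_m = 143.89 − y_svg.

Shape 1 is a rectangle drawn with `<rect>`. Its stroke #ff0000 means cut at S705, F1468. After flipping Y the toolpath is (12.92,131.34) → (30.70,131.34) → (30.70,121.63) → (12.92,121.63) → (12.92,131.34), returning to the start.

Shape 2 is a circle drawn with `<circle>`. Its stroke #ff0000 means cut at S705, F1468. After flipping Y the toolpath is (99.15,54.53) → (94.76,62.13) → (85.98,62.13) → (81.59,54.53) → (85.98,46.93) → (94.76,46.93) → (99.15,54.53), returning to the start.

Shape 3 is a regular polygon drawn with `<path>`. Its stroke #ff0000 means cut at S705, F1468. After flipping Y the toolpath is (177.17,101.04) → (166.69,80.50) → (146.15,90.98) → (156.63,111.52) → (177.17,101.04), returning to the start.

Shape 4 is a cubic bezier drawn with `<path>`. Its stroke #ff0000 means cut at S705, F1468. After flipping Y the toolpath is (50.56,68.62) → (50.09,57.96) → (78.68,64.21) → (107.80,85.33).

(bCNC post)
(Date: synthetic)
G21
G90
G00 X12.92 Y131.34
M4 S705
G01 X30.70 Y131.34 F1468
G01 X30.70 Y121.63 F1468
G01 X12.92 Y121.63 F1468
G01 X12.92 Y131.34 F1468
M5
G00 X99.15 Y54.53
M4 S705
G01 X94.76 Y62.13 F1468
G01 X85.98 Y62.13 F1468
G01 X81.59 Y54.53 F1468
G01 X85.98 Y46.93 F1468
G01 X94.76 Y46.93 F1468
G01 X99.15 Y54.53 F1468
M5
G00 X177.17 Y101.04
M4 S705
G01 X166.69 Y80.50 F1468
G01 X146.15 Y90.98 F1468
G01 X156.63 Y111.52 F1468
G01 X177.17 Y101.04 F1468
M5
G00 X50.56 Y68.62
M4 S705
G01 X50.09 Y57.96 F1468
G01 X78.68 Y64.21 F1468
G01 X107.80 Y85.33 F1468
M5
G00 X0.00 Y0.00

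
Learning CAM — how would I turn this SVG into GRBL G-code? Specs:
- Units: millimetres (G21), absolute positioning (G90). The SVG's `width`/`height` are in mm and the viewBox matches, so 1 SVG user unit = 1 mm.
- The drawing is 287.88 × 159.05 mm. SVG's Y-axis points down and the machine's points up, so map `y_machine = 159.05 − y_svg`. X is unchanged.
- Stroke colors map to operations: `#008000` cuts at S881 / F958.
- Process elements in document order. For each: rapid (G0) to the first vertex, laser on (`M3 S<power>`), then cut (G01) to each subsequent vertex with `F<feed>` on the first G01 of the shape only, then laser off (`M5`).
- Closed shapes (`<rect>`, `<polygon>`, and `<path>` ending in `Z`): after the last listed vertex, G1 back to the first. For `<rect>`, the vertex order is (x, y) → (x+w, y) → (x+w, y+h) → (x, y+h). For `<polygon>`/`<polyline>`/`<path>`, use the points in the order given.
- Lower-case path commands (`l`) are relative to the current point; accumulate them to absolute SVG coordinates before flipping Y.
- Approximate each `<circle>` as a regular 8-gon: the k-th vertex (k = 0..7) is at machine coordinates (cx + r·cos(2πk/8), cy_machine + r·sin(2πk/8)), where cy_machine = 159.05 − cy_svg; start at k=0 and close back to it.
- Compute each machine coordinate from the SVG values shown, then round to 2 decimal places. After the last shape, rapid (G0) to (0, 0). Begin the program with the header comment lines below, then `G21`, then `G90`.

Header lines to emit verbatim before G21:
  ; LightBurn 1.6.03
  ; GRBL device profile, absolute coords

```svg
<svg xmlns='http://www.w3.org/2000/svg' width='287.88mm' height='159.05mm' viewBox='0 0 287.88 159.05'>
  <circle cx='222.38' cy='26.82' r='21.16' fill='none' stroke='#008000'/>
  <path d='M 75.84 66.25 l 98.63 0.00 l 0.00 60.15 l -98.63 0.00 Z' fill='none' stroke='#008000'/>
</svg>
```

1 u = 1 mm; y_m = 159.05 − y.

[1] `<circle>` circle, #008000→cut S881 F958: (243.54,132.23) → (237.34,147.19) → (222.38,153.39) → (207.42,147.19) → (201.22,132.23) → (207.42,117.27) → (222.38,111.07) → (237.34,117.27) → (243.54,132.23) (closed)

[2] `<path>` rectangle, #008000→cut S881 F958: (75.84,92.80) → (174.47,92.80) → (174.47,32.65) → (75.84,32.65) → (75.84,92.80) (closed)

; LightBurn 1.6.03
; GRBL device profile, absolute coords
G21
G90
G0 X243.54 Y132.23
M3 S881
G01 X237.34 Y147.19 F958
G01 X222.38 Y153.39
G01 X207.42 Y147.19
G01 X201.22 Y132.23
G01 X207.42 Y117.27
G01 X222.38 Y111.07
G01 X237.34 Y117.27
G01 X243.54 Y132.23
M5
G0 X75.84 Y92.80
M3 S881
G01 X174.47 Y92.80 F958
G01 X174.47 Y32.65
G01 X75.84 Y32.65
G01 X75.84 Y92.80
M5
G0 X0.00 Y0.00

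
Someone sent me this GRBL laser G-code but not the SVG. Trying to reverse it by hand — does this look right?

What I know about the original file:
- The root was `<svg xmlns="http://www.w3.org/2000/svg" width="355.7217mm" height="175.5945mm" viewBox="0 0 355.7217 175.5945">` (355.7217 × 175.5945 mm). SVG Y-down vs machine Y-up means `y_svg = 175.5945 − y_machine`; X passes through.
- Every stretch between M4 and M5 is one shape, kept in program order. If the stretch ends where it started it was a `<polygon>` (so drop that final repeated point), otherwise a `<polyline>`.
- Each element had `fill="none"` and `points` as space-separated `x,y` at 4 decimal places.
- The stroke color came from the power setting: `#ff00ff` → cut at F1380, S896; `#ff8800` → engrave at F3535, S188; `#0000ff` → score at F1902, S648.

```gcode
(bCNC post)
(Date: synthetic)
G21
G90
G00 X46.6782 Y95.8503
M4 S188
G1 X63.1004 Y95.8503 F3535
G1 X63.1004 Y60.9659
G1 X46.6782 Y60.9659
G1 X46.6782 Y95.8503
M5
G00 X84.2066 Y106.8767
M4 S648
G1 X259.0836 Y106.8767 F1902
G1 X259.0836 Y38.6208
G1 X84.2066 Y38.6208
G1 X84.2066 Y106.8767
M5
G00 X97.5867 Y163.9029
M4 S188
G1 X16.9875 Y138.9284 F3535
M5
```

<svg xmlns="http://www.w3.org/2000/svg" width="355.7217mm" height="175.5945mm" viewBox="0 0 355.7217 175.5945">
  <polygon points="46.6782,79.7442 63.1004,79.7442 63.1004,114.6286 46.6782,114.6286" fill="none" stroke="#ff8800"/>
  <polygon points="84.2066,68.7178 259.0836,68.7178 259.0836,136.9737 84.2066,136.9737" fill="none" stroke="#0000ff"/>
  <polyline points="97.5867,11.6916 16.9875,36.6661" fill="none" stroke="#ff8800"/>
</svg>

y_svg = 175.5945 − y_m.

[1] S188→`#ff8800` (engrave); closed run; points: 46.6782,79.7442 63.1004,79.7442 63.1004,114.6286 46.6782,114.6286

[2] S648→`#0000ff` (score); closed run; points: 84.2066,68.7178 259.0836,68.7178 259.0836,136.9737 84.2066,136.9737

[3] S188→`#ff8800` (engrave); open run; points: 97.5867,11.6916 16.9875,36.6661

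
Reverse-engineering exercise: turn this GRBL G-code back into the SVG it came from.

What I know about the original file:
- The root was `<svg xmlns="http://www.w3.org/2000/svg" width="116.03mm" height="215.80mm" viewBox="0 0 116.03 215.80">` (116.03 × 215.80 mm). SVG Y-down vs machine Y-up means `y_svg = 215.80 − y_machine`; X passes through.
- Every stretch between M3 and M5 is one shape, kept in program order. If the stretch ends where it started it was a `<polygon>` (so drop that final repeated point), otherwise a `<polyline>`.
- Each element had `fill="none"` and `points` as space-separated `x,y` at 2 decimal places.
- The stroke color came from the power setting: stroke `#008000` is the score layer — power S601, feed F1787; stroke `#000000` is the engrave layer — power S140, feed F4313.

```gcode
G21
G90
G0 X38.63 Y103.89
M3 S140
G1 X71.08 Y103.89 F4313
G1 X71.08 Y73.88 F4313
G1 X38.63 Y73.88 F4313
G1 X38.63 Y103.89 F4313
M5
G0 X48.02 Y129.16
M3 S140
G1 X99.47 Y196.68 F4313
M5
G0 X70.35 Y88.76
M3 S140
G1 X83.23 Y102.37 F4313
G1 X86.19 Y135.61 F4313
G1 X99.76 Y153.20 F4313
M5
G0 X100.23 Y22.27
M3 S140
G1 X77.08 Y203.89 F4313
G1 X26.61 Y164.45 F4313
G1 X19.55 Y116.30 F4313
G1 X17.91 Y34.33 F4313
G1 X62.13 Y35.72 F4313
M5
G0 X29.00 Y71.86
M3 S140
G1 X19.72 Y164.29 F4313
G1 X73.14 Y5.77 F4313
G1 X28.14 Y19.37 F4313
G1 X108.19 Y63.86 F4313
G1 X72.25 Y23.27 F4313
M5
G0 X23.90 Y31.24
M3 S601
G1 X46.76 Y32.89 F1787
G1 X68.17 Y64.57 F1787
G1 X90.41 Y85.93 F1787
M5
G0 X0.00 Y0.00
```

Each laser-on run becomes one SVG element. Flip Y back into SVG space with y_svg = 215.80 − y_machine.

Run 1: the run's S140 means `#000000` (engrave). The run returns to its start, so emit a `<polygon>` with points (Y-flipped): 38.63,111.91 71.08,111.91 71.08,141.92 38.63,141.92.

Run 2: S140 ⇒ engrave layer `#000000`. The run is open, so emit a `<polyline>` with points (Y-flipped): 48.02,86.64 99.47,19.12.

Run 3: power S140 maps to stroke `#000000` (engrave). The run is open, so emit a `<polyline>` with points (Y-flipped): 70.35,127.04 83.23,113.43 86.19,80.19 99.76,62.60.

Run 4: power S140 maps to stroke `#000000` (engrave). The run is open, so emit a `<polyline>` with points (Y-flipped): 100.23,193.53 77.08,11.91 26.61,51.35 19.55,99.50 17.91,181.47 62.13,180.08.

Run 5: S140 ⇒ engrave layer `#000000`. The run is open, so emit a `<polyline>` with points (Y-flipped): 29.00,143.94 19.72,51.51 73.14,210.03 28.14,196.43 108.19,151.94 72.25,192.53.

Run 6: S601 ⇒ score layer `#008000`. The run is open, so emit a `<polyline>` with points (Y-flipped): 23.90,184.56 46.76,182.91 68.17,151.23 90.41,129.87.

<svg xmlns="http://www.w3.org/2000/svg" width="116.03mm" height="215.80mm" viewBox="0 0 116.03 215.80">
  <polygon points="38.63,111.91 71.08,111.91 71.08,141.92 38.63,141.92" fill="none" stroke="#000000"/>
  <polyline points="48.02,86.64 99.47,19.12" fill="none" stroke="#000000"/>
  <polyline points="70.35,127.04 83.23,113.43 86.19,80.19 99.76,62.60" fill="none" stroke="#000000"/>
  <polyline points="100.23,193.53 77.08,11.91 26.61,51.35 19.55,99.50 17.91,181.47 62.13,180.08" fill="none" stroke="#000000"/>
  <polyline points="29.00,143.94 19.72,51.51 73.14,210.03 28.14,196.43 108.19,151.94 72.25,192.53" fill="none" stroke="#000000"/>
  <polyline points="23.90,184.56 46.76,182.91 68.17,151.23 90.41,129.87" fill="none" stroke="#008000"/>
</svg>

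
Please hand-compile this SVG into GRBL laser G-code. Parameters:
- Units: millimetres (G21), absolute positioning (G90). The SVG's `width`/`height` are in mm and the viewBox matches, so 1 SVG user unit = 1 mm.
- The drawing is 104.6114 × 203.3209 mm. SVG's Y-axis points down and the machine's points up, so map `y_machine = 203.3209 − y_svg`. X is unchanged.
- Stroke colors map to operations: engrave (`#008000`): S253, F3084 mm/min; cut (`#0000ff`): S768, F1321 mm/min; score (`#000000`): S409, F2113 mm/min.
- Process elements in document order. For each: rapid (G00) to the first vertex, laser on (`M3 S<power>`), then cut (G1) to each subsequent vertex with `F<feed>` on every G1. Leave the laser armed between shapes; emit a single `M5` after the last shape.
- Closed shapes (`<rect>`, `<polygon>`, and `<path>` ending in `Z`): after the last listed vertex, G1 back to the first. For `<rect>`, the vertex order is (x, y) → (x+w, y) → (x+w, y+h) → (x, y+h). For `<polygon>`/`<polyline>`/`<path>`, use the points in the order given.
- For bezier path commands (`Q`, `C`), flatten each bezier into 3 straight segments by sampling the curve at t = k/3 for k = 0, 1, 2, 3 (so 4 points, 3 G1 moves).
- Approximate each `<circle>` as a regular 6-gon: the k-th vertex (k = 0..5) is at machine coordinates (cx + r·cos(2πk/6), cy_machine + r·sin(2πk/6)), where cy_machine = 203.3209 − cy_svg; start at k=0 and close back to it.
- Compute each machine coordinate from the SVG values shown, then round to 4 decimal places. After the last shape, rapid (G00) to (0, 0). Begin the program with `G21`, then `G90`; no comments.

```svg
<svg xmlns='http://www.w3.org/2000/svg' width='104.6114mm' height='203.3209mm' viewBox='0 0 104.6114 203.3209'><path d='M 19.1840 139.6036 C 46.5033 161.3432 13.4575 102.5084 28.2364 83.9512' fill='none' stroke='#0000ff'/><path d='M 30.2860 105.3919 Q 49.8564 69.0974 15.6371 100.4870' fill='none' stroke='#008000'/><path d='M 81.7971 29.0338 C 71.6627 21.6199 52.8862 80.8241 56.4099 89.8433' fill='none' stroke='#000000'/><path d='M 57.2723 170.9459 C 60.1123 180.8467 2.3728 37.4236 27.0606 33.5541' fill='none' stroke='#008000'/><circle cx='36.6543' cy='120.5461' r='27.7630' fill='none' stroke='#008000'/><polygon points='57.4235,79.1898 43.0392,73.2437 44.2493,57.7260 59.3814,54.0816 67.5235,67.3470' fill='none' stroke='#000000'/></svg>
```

Since the viewBox matches the mm dimensions, user units are millimetres directly. The only transform is the Y-flip y_m = 203.3209 − y_svg.

Shape 1 is a cubic bezier drawn with `<path>`. Its stroke #0000ff means cut at S768, F1321. After flipping Y the toolpath is (19.1840,63.7173) → (30.3886,64.3598) → (25.3920,91.8626) → (28.2364,119.3697).

Shape 2 is a quadratic bezier drawn with `<path>`. Its stroke #008000 means engrave at S253, F3084. After flipping Y the toolpath is (30.2860,97.9290) → (37.3563,114.6049) → (32.4733,116.2398) → (15.6371,102.8339).

Shape 3 is a cubic bezier drawn with `<path>`. Its stroke #000000 means score at S409, F2113. After flipping Y the toolpath is (81.7971,174.2871) → (69.9280,163.8210) → (59.1736,134.8991) → (56.4099,113.4776).

Shape 4 is a cubic bezier drawn with `<path>`. Its stroke #008000 means engrave at S253, F3084. After flipping Y the toolpath is (57.2723,32.3750) → (45.2157,62.7349) → (24.5520,130.2267) → (27.0606,169.7668).

Shape 5 is a circle drawn with `<circle>`. Its stroke #008000 means engrave at S253, F3084. After flipping Y the toolpath is (64.4173,82.7748) → (50.5358,106.8183) → (22.7728,106.8183) → (8.8913,82.7748) → (22.7728,58.7313) → (50.5358,58.7313) → (64.4173,82.7748), returning to the start.

Shape 6 is a regular polygon drawn with `<polygon>`. Its stroke #000000 means score at S409, F2113. After flipping Y the toolpath is (57.4235,124.1311) → (43.0392,130.0772) → (44.2493,145.5949) → (59.3814,149.2393) → (67.5235,135.9739) → (57.4235,124.1311), returning to the start.

G21
G90
G00 X19.1840 Y63.7173
M3 S768
G1 X30.3886 Y64.3598 F1321
G1 X25.3920 Y91.8626 F1321
G1 X28.2364 Y119.3697 F1321
G00 X30.2860 Y97.9290
M3 S253
G1 X37.3563 Y114.6049 F3084
G1 X32.4733 Y116.2398 F3084
G1 X15.6371 Y102.8339 F3084
G00 X81.7971 Y174.2871
M3 S409
G1 X69.9280 Y163.8210 F2113
G1 X59.1736 Y134.8991 F2113
G1 X56.4099 Y113.4776 F2113
G00 X57.2723 Y32.3750
M3 S253
G1 X45.2157 Y62.7349 F3084
G1 X24.5520 Y130.2267 F3084
G1 X27.0606 Y169.7668 F3084
G00 X64.4173 Y82.7748
M3 S253
G1 X50.5358 Y106.8183 F3084
G1 X22.7728 Y106.8183 F3084
G1 X8.8913 Y82.7748 F3084
G1 X22.7728 Y58.7313 F3084
G1 X50.5358 Y58.7313 F3084
G1 X64.4173 Y82.7748 F3084
G00 X57.4235 Y124.1311
M3 S409
G1 X43.0392 Y130.0772 F2113
G1 X44.2493 Y145.5949 F2113
G1 X59.3814 Y149.2393 F2113
G1 X67.5235 Y135.9739 F2113
G1 X57.4235 Y124.1311 F2113
M5
G00 X0.0000 Y0.0000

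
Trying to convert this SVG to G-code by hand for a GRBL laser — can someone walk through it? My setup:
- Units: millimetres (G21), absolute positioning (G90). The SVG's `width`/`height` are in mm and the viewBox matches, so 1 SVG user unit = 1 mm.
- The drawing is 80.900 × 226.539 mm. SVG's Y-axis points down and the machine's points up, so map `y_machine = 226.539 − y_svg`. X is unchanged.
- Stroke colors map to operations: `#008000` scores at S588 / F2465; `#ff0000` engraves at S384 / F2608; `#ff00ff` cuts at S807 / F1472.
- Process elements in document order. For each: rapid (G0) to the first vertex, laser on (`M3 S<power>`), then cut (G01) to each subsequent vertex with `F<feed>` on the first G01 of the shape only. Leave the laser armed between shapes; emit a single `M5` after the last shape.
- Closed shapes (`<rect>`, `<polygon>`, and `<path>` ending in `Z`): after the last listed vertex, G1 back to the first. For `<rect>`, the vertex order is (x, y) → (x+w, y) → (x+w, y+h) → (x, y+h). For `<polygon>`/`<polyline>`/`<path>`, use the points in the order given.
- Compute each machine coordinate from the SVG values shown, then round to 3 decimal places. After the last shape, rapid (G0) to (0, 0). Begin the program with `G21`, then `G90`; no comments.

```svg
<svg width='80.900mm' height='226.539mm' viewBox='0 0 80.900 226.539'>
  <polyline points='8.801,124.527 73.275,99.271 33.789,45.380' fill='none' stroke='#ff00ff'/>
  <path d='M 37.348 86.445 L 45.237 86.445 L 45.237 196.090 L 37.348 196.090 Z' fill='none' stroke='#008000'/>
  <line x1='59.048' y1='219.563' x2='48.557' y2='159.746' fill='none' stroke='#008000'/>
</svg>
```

G21
G90
G0 X8.801 Y102.012
M3 S807
G01 X73.275 Y127.268 F1472
G01 X33.789 Y181.159
G0 X37.348 Y140.094
M3 S588
G01 X45.237 Y140.094 F2465
G01 X45.237 Y30.449
G01 X37.348 Y30.449
G01 X37.348 Y140.094
G0 X59.048 Y6.976
M3 S588
G01 X48.557 Y66.793 F2465
M5
G0 X0.000 Y0.000

Since the viewBox matches the mm dimensions, user units are millimetres directly. The only transform is the Y-flip y_m = 226.539 − y_svg.

Shape 1 is a open polyline drawn with `<polyline>`. Its stroke #ff00ff means cut at S807, F1472. After flipping Y the toolpath is (8.801,102.012) → (73.275,127.268) → (33.789,181.159).

Shape 2 is a rectangle drawn with `<path>`. Its stroke #008000 means score at S588, F2465. After flipping Y the toolpath is (37.348,140.094) → (45.237,140.094) → (45.237,30.449) → (37.348,30.449) → (37.348,140.094), returning to the start.

Shape 3 is a line segment drawn with `<line>`. Its stroke #008000 means score at S588, F2465. After flipping Y the toolpath is (59.048,6.976) → (48.557,66.793).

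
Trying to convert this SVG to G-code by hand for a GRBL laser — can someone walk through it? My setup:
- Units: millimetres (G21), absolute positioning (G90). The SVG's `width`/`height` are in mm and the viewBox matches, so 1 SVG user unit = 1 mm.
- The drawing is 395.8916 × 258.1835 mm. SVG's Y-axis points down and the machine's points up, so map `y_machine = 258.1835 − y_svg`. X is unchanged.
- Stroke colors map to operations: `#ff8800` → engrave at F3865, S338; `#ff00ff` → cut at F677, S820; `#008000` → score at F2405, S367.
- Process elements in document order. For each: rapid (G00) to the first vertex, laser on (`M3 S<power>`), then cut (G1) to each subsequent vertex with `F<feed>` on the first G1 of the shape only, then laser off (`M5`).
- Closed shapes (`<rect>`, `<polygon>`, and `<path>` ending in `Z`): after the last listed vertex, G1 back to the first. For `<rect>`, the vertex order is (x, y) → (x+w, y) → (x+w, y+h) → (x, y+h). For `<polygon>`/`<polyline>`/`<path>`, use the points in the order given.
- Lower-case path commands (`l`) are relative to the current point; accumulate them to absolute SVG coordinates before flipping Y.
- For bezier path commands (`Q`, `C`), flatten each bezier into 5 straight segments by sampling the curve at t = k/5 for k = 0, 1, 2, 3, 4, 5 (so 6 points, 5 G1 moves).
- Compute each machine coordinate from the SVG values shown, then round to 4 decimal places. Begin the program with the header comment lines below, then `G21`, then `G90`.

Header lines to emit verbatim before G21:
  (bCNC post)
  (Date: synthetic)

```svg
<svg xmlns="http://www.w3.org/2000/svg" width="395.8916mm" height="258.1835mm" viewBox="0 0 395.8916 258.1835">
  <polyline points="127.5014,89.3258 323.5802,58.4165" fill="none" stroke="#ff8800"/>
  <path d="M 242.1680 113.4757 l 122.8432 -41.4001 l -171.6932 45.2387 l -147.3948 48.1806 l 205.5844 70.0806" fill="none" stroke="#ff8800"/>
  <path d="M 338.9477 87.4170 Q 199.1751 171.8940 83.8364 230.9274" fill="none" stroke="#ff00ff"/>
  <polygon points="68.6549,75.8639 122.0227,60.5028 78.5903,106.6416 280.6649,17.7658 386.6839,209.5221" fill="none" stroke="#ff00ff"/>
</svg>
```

Since the viewBox matches the mm dimensions, user units are millimetres directly. The only transform is the Y-flip y_m = 258.1835 − y_svg.

Shape 1 is a line segment drawn with `<polyline>`. Its stroke #ff8800 means engrave at S338, F3865. After flipping Y the toolpath is (127.5014,168.8577) → (323.5802,199.7670).

Shape 2 is a open polyline drawn with `<path>`. Its stroke #ff8800 means engrave at S338, F3865. After flipping Y the toolpath is (242.1680,144.7078) → (365.0112,186.1079) → (193.3180,140.8692) → (45.9232,92.6886) → (251.5076,22.6080).

Shape 3 is a quadratic bezier drawn with `<path>`. Its stroke #ff00ff means cut at S820, F677. After flipping Y the toolpath is (338.9477,170.7665) → (284.0160,137.9934) → (231.0390,107.2559) → (180.0168,78.5538) → (130.9492,51.8872) → (83.8364,27.2561).

Shape 4 is a closed polygon drawn with `<polygon>`. Its stroke #ff00ff means cut at S820, F677. After flipping Y the toolpath is (68.6549,182.3196) → (122.0227,197.6807) → (78.5903,151.5419) → (280.6649,240.4177) → (386.6839,48.6614) → (68.6549,182.3196), returning to the start.

(bCNC post)
(Date: synthetic)
G21
G90
G00 X127.5014 Y168.8577
M3 S338
G1 X323.5802 Y199.7670 F3865
M5
G00 X242.1680 Y144.7078
M3 S338
G1 X365.0112 Y186.1079 F3865
G1 X193.3180 Y140.8692
G1 X45.9232 Y92.6886
G1 X251.5076 Y22.6080
M5
G00 X338.9477 Y170.7665
M3 S820
G1 X284.0160 Y137.9934 F677
G1 X231.0390 Y107.2559
G1 X180.0168 Y78.5538
G1 X130.9492 Y51.8872
G1 X83.8364 Y27.2561
M5
G00 X68.6549 Y182.3196
M3 S820
G1 X122.0227 Y197.6807 F677
G1 X78.5903 Y151.5419
G1 X280.6649 Y240.4177
G1 X386.6839 Y48.6614
G1 X68.6549 Y182.3196
M5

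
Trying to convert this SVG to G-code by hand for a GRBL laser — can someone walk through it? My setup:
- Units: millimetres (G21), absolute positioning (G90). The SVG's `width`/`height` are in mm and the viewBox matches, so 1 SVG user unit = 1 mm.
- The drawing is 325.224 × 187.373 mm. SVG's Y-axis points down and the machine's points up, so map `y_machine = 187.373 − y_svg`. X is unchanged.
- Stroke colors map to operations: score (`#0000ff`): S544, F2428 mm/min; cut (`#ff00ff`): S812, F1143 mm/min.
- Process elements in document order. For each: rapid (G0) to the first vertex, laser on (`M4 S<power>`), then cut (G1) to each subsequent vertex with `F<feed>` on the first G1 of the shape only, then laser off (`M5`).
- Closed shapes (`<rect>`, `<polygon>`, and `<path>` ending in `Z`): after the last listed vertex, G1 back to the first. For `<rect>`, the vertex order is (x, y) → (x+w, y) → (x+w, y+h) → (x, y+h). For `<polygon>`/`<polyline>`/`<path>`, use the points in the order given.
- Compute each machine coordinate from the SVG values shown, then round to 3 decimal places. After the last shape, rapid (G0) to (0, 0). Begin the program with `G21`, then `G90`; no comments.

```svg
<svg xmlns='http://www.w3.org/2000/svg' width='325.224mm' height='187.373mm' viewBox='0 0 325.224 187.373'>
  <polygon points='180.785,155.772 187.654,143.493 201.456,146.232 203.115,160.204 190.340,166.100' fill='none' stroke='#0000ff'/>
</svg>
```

1 u = 1 mm; y_m = 187.373 − y.

[1] `<polygon>` regular polygon, #0000ff→score S544 F2428: (180.785,31.601) → (187.654,43.880) → (201.456,41.141) → (203.115,27.169) → (190.340,21.273) → (180.785,31.601) (closed)

G21
G90
G0 X180.785 Y31.601
M4 S544
G1 X187.654 Y43.880 F2428
G1 X201.456 Y41.141
G1 X203.115 Y27.169
G1 X190.340 Y21.273
G1 X180.785 Y31.601
M5
G0 X0.000 Y0.000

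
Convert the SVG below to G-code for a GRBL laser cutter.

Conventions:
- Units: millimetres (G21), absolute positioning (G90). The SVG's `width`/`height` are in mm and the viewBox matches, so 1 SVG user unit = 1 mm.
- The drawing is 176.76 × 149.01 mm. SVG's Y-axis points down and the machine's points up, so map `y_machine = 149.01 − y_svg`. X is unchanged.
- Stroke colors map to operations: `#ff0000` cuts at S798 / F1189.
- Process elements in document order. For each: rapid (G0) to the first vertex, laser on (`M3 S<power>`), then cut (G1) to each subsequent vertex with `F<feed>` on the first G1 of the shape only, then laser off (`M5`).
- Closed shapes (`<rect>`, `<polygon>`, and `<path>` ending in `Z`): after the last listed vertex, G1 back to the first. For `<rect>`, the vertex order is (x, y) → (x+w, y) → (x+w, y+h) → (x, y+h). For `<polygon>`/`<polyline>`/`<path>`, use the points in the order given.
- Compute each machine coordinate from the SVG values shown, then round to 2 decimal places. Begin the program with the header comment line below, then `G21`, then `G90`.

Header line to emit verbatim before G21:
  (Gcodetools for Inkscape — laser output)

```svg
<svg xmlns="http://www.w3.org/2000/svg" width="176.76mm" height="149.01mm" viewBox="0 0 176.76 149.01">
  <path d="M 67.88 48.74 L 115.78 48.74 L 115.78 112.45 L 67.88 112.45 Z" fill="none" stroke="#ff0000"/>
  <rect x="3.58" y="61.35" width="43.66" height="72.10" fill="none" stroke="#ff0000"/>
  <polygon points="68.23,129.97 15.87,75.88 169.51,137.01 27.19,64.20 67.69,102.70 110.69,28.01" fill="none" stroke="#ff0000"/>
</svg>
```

Since the viewBox matches the mm dimensions, user units are millimetres directly. The only transform is the Y-flip y_m = 149.01 − y_svg.

Shape 1 is a rectangle drawn with `<path>`. Its stroke #ff0000 means cut at S798, F1189. After flipping Y the toolpath is (67.88,100.27) → (115.78,100.27) → (115.78,36.56) → (67.88,36.56) → (67.88,100.27), returning to the start.

Shape 2 is a rectangle drawn with `<rect>`. Its stroke #ff0000 means cut at S798, F1189. After flipping Y the toolpath is (3.58,87.66) → (47.24,87.66) → (47.24,15.56) → (3.58,15.56) → (3.58,87.66), returning to the start.

Shape 3 is a closed polygon drawn with `<polygon>`. Its stroke #ff0000 means cut at S798, F1189. After flipping Y the toolpath is (68.23,19.04) → (15.87,73.13) → (169.51,12.00) → (27.19,84.81) → (67.69,46.31) → (110.69,121.00) → (68.23,19.04), returning to the start.

(Gcodetools for Inkscape — laser output)
G21
G90
G0 X67.88 Y100.27
M3 S798
G1 X115.78 Y100.27 F1189
G1 X115.78 Y36.56
G1 X67.88 Y36.56
G1 X67.88 Y100.27
M5
G0 X3.58 Y87.66
M3 S798
G1 X47.24 Y87.66 F1189
G1 X47.24 Y15.56
G1 X3.58 Y15.56
G1 X3.58 Y87.66
M5
G0 X68.23 Y19.04
M3 S798
G1 X15.87 Y73.13 F1189
G1 X169.51 Y12.00
G1 X27.19 Y84.81
G1 X67.69 Y46.31
G1 X110.69 Y121.00
G1 X68.23 Y19.04
M5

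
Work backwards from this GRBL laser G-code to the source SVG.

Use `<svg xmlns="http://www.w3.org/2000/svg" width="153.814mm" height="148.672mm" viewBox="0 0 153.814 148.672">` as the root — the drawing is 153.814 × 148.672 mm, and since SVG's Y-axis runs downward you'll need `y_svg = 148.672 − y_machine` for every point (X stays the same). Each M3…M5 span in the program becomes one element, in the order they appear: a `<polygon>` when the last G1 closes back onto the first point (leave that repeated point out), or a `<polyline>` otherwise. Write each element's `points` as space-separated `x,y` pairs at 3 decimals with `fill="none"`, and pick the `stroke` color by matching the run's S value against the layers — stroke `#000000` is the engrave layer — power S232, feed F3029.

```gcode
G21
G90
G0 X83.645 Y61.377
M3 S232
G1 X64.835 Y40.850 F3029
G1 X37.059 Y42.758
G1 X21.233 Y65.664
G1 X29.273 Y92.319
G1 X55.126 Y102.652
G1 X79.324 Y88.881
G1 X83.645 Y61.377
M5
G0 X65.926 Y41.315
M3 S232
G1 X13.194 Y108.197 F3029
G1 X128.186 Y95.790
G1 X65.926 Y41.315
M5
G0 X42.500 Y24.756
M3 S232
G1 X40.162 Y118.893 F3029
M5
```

<svg xmlns="http://www.w3.org/2000/svg" width="153.814mm" height="148.672mm" viewBox="0 0 153.814 148.672">
  <polygon points="83.645,87.295 64.835,107.822 37.059,105.914 21.233,83.008 29.273,56.353 55.126,46.020 79.324,59.791" fill="none" stroke="#000000"/>
  <polygon points="65.926,107.357 13.194,40.475 128.186,52.882" fill="none" stroke="#000000"/>
  <polyline points="42.500,123.916 40.162,29.779" fill="none" stroke="#000000"/>
</svg>

Machine Y-up, SVG Y-down with viewBox height 148.672, so y_svg = 148.672 − y_machine; X carries over. Every run uses S232, so all elements get stroke `#000000` (engrave).

Run 1: The run returns to its start, so emit a `<polygon>` with points (Y-flipped): 83.645,87.295 64.835,107.822 37.059,105.914 21.233,83.008 29.273,56.353 55.126,46.020 79.324,59.791.

Run 2: The run returns to its start, so emit a `<polygon>` with points (Y-flipped): 65.926,107.357 13.194,40.475 128.186,52.882.

Run 3: The run is open, so emit a `<polyline>` with points (Y-flipped): 42.500,123.916 40.162,29.779.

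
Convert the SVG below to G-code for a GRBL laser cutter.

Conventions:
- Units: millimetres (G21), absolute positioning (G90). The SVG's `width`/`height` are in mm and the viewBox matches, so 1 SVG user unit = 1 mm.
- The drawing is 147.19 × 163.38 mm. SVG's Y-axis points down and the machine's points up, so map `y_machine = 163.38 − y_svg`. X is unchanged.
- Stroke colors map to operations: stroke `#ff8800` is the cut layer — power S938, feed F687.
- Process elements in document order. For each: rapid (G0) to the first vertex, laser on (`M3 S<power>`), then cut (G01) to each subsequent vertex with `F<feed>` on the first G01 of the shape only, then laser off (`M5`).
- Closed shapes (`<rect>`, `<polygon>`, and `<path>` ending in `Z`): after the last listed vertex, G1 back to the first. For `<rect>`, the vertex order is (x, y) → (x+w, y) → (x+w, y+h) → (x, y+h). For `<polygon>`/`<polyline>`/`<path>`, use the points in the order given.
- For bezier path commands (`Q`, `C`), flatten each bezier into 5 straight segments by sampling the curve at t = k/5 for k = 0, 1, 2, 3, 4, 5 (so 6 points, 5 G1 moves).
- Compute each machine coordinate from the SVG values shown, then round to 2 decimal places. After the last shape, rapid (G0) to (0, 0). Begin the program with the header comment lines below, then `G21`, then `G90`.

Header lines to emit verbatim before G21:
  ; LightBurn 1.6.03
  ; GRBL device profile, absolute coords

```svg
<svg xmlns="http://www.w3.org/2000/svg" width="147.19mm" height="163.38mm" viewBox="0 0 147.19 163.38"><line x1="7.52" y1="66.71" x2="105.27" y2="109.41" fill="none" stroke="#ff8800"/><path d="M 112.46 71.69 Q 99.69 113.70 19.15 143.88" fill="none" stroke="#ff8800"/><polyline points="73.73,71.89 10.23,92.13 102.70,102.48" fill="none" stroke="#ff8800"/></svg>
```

; LightBurn 1.6.03
; GRBL device profile, absolute coords
G21
G90
G0 X7.52 Y96.67
M3 S938
G01 X105.27 Y53.97 F687
M5
G0 X112.46 Y91.69
M3 S938
G01 X104.64 Y75.36 F687
G01 X91.40 Y59.97
G01 X72.74 Y45.54
G01 X48.66 Y32.05
G01 X19.15 Y19.50
M5
G0 X73.73 Y91.49
M3 S938
G01 X10.23 Y71.25 F687
G01 X102.70 Y60.90
M5
G0 X0.00 Y0.00

1 u = 1 mm; y_m = 163.38 − y.

[1] `<line>` line segment, #ff8800→cut S938 F687: (7.52,96.67) → (105.27,53.97)

[2] `<path>` quadratic bezier, #ff8800→cut S938 F687: (112.46,91.69) → (104.64,75.36) → (91.40,59.97) → (72.74,45.54) → (48.66,32.05) → (19.15,19.50)

[3] `<polyline>` open polyline, #ff8800→cut S938 F687: (73.73,91.49) → (10.23,71.25) → (102.70,60.90)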